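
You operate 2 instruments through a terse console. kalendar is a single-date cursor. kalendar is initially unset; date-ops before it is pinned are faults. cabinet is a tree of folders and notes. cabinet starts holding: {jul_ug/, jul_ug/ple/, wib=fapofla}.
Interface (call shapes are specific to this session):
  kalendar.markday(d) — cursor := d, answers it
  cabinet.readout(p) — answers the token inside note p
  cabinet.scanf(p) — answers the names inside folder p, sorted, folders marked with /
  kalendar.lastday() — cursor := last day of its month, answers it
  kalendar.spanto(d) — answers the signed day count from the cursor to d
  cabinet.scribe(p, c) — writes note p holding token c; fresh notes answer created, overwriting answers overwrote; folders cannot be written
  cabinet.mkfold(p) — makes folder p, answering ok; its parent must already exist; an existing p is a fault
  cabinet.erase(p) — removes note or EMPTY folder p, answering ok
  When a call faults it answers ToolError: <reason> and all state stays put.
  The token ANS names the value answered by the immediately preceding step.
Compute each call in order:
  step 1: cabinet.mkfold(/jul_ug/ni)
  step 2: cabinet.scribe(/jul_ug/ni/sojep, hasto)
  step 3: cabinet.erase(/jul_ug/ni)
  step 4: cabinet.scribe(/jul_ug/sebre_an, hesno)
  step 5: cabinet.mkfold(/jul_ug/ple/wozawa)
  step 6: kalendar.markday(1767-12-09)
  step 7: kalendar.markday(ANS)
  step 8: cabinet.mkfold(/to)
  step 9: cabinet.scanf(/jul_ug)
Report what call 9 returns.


>> cabinet.mkfold(p→/jul_ug/ni)
<< ok
>> cabinet.scribe(p→/jul_ug/ni/sojep, c→hasto)
<< created
>> cabinet.erase(p→/jul_ug/ni)
<< ToolError: not empty
>> cabinet.scribe(p→/jul_ug/sebre_an, c→hesno)
<< created
>> cabinet.mkfold(p→/jul_ug/ple/wozawa)
<< ok
>> kalendar.markday(d→1767-12-09)
<< 1767-12-09
>> kalendar.markday(d→ANS)
<< 1767-12-09
>> cabinet.mkfold(p→/to)
<< ok
>> cabinet.scanf(p→/jul_ug)
<< [ni/, ple/, sebre_an]

Answer: [ni/, ple/, sebre_an]


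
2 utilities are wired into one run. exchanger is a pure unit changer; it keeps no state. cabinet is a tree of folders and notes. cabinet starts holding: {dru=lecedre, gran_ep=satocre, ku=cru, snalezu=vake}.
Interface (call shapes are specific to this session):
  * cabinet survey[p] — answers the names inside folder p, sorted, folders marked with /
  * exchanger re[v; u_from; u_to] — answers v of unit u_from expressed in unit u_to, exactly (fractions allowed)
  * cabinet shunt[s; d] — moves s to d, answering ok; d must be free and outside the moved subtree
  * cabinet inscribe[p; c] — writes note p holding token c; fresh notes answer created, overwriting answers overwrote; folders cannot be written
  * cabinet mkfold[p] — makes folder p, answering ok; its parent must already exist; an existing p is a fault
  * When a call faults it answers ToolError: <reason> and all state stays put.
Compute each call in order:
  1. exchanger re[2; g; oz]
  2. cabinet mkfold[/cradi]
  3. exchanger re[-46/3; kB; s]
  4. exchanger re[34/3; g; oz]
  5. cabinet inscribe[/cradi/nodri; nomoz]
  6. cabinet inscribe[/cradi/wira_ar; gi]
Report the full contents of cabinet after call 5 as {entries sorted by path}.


·→ exchanger re(2, g, oz)
·← 3200000/45359237
·→ cabinet mkfold(/cradi)
·← ok
·→ exchanger re(-46/3, kB, s)
·← ToolError: incompatible units
·→ exchanger re(34/3, g, oz)
·← 54400000/136077711
·→ cabinet inscribe(/cradi/nodri, nomoz)
·← created
·→ cabinet inscribe(/cradi/wira_ar, gi)
·← created

Answer: {cradi/, cradi/nodri=nomoz, dru=lecedre, gran_ep=satocre, ku=cru, snalezu=vake}


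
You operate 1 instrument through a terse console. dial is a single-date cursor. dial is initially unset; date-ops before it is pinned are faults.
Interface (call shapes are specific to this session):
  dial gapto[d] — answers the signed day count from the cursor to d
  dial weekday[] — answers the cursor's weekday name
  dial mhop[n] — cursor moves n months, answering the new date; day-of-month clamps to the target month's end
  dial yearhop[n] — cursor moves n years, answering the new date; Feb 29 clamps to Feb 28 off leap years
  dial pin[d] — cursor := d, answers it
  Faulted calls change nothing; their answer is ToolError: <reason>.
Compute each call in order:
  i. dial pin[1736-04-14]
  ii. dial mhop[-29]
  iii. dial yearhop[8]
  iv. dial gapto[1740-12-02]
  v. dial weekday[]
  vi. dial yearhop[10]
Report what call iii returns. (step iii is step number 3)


Answer: 1741-11-14

Derivation:
I invoke dial pin with d=1736-04-14, — result: 1736-04-14.
I use dial mhop with n=-29, and get 1733-11-14.
Now I run dial yearhop with n=8: 1741-11-14.
Using dial gapto with d=1740-12-02, and observe -347.
I run dial weekday(), yielding Tuesday.
I try dial yearhop with n=10, and see 1751-11-14.


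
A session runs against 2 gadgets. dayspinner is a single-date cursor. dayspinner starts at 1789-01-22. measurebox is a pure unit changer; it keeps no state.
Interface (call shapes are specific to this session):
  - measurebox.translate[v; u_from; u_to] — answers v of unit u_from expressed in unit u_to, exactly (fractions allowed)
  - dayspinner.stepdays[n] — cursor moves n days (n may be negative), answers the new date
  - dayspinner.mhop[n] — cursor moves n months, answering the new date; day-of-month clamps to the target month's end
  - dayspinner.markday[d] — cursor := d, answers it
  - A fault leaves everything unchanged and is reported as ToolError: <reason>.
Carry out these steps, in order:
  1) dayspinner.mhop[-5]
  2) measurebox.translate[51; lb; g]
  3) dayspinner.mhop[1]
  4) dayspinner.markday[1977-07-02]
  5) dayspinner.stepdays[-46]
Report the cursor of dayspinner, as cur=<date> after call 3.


Act: dayspinner.mhop[-5]
Obs: 1788-08-22
Act: measurebox.translate[51; lb; g]
Obs: 2313321087/100000
Act: dayspinner.mhop[1]
Obs: 1788-09-22
Act: dayspinner.markday[1977-07-02]
Obs: 1977-07-02
Act: dayspinner.stepdays[-46]
Obs: 1977-05-17

Answer: cur=1788-09-22


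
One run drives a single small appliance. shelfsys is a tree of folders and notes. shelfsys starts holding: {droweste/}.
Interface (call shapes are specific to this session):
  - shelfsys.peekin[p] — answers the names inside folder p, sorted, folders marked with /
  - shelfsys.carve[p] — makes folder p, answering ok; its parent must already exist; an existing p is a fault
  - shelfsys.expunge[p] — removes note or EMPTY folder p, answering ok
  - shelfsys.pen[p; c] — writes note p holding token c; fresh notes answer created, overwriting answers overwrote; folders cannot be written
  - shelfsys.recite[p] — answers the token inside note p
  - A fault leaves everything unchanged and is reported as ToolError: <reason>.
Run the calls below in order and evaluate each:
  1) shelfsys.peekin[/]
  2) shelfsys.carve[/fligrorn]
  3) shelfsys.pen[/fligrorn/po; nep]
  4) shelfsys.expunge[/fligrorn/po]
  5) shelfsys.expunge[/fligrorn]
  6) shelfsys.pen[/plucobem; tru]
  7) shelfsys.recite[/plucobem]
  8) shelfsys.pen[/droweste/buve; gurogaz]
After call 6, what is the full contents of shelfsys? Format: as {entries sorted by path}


Act: shelfsys.peekin[p→/]
Obs: [droweste/]
Act: shelfsys.carve[p→/fligrorn]
Obs: ok
Act: shelfsys.pen[p→/fligrorn/po; c→nep]
Obs: created
Act: shelfsys.expunge[p→/fligrorn/po]
Obs: ok
Act: shelfsys.expunge[p→/fligrorn]
Obs: ok
Act: shelfsys.pen[p→/plucobem; c→tru]
Obs: created
Act: shelfsys.recite[p→/plucobem]
Obs: tru
Act: shelfsys.pen[p→/droweste/buve; c→gurogaz]
Obs: created

Answer: {droweste/, plucobem=tru}


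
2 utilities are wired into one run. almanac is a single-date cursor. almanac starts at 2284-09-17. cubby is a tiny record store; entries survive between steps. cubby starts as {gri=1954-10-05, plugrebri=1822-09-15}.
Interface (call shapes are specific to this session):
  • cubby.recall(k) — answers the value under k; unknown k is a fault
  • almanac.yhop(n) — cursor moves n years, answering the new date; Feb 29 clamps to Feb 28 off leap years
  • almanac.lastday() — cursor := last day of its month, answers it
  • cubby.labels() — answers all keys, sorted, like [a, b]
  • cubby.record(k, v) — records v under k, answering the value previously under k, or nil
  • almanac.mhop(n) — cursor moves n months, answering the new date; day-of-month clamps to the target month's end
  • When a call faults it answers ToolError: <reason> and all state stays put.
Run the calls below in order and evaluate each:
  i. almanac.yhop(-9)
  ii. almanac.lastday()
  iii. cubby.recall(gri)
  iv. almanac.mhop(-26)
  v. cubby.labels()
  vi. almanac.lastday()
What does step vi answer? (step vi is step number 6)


>> almanac.yhop(n→-9)
<< 2275-09-17
>> almanac.lastday()
<< 2275-09-30
>> cubby.recall(k→gri)
<< 1954-10-05
>> almanac.mhop(n→-26)
<< 2273-07-30
>> cubby.labels()
<< [gri, plugrebri]
>> almanac.lastday()
<< 2273-07-31

Answer: 2273-07-31


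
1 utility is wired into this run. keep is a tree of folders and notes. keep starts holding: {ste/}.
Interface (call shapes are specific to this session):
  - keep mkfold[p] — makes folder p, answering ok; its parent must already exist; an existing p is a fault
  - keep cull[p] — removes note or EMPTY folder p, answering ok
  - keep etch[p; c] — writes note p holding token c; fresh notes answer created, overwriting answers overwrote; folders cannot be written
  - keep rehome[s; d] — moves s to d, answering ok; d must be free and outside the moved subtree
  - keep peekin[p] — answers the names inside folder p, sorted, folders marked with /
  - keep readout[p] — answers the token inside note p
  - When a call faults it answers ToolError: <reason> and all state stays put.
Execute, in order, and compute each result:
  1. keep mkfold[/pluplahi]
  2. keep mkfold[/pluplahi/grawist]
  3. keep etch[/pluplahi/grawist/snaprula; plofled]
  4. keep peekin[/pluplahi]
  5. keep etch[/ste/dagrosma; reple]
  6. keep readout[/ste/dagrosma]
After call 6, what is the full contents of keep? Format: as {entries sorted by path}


Answer: {pluplahi/, pluplahi/grawist/, pluplahi/grawist/snaprula=plofled, ste/, ste/dagrosma=reple}

Derivation:
Using keep mkfold with p='/pluplahi', giving ok.
Using keep mkfold with p='/pluplahi/grawist', and get ok.
Invoking keep etch with p='/pluplahi/grawist/snaprula', c='plofled', and get created.
Now I run keep peekin with p='/pluplahi', and observe [grawist/].
Using keep etch with p='/ste/dagrosma', c='reple': created.
I try keep readout with p='/ste/dagrosma', giving reple.


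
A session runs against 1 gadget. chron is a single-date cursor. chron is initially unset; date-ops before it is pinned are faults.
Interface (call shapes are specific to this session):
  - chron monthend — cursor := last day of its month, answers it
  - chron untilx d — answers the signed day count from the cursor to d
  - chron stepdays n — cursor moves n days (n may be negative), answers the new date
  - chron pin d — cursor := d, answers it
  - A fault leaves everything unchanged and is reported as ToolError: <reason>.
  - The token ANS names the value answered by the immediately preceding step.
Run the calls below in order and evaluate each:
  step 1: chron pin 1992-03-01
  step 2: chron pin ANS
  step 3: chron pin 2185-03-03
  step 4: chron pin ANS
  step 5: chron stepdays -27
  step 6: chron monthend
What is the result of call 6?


>>> chron pin 1992-03-01
[out] 1992-03-01
>>> chron pin ANS
[out] 1992-03-01
>>> chron pin 2185-03-03
[out] 2185-03-03
>>> chron pin ANS
[out] 2185-03-03
>>> chron stepdays -27
[out] 2185-02-04
>>> chron monthend
[out] 2185-02-28

Answer: 2185-02-28


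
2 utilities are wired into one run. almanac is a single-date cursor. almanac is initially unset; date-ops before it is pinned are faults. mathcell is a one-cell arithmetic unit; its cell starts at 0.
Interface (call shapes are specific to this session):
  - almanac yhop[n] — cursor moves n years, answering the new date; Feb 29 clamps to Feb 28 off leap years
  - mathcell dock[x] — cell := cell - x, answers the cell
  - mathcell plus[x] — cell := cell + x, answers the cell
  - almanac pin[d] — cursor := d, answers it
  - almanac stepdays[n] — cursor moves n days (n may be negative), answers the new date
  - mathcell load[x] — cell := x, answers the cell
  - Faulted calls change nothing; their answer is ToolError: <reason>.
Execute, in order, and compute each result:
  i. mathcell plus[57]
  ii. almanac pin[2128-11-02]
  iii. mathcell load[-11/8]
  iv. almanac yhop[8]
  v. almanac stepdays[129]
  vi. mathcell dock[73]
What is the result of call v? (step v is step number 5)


Answer: 2137-03-11

Derivation:
;; mathcell plus(57) == 57
;; almanac pin(2128-11-02) == 2128-11-02
;; mathcell load(-11/8) == -11/8
;; almanac yhop(8) == 2136-11-02
;; almanac stepdays(129) == 2137-03-11
;; mathcell dock(73) == -595/8


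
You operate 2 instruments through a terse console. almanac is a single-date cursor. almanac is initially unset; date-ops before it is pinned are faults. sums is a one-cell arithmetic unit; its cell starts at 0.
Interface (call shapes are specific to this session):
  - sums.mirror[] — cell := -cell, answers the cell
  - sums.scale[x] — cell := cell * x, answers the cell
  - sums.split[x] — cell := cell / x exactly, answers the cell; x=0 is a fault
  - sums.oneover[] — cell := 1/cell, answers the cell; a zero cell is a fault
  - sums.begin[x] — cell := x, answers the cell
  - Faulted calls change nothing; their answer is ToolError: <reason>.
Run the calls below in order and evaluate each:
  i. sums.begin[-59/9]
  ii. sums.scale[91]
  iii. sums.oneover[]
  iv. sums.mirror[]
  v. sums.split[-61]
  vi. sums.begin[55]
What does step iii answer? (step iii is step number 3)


Answer: -9/5369

Derivation:
→ begin(-59/9)
← -59/9
→ scale(91)
← -5369/9
→ oneover()
← -9/5369
→ mirror()
← 9/5369
→ split(-61)
← -9/327509
→ begin(55)
← 55


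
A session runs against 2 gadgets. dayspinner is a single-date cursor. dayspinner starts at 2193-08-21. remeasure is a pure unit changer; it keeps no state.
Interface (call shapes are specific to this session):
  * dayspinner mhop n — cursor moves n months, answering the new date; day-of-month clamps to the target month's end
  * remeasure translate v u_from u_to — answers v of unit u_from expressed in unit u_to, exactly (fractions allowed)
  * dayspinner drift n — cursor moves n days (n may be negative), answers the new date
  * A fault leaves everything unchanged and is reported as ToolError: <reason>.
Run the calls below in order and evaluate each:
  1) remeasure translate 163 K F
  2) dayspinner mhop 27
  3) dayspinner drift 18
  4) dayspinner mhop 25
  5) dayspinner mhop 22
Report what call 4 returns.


>>> remeasure translate v: 163 u_from: K u_to: F
= -16627/100
>>> dayspinner mhop n: 27
= 2195-11-21
>>> dayspinner drift n: 18
= 2195-12-09
>>> dayspinner mhop n: 25
= 2198-01-09
>>> dayspinner mhop n: 22
= 2199-11-09

Answer: 2198-01-09


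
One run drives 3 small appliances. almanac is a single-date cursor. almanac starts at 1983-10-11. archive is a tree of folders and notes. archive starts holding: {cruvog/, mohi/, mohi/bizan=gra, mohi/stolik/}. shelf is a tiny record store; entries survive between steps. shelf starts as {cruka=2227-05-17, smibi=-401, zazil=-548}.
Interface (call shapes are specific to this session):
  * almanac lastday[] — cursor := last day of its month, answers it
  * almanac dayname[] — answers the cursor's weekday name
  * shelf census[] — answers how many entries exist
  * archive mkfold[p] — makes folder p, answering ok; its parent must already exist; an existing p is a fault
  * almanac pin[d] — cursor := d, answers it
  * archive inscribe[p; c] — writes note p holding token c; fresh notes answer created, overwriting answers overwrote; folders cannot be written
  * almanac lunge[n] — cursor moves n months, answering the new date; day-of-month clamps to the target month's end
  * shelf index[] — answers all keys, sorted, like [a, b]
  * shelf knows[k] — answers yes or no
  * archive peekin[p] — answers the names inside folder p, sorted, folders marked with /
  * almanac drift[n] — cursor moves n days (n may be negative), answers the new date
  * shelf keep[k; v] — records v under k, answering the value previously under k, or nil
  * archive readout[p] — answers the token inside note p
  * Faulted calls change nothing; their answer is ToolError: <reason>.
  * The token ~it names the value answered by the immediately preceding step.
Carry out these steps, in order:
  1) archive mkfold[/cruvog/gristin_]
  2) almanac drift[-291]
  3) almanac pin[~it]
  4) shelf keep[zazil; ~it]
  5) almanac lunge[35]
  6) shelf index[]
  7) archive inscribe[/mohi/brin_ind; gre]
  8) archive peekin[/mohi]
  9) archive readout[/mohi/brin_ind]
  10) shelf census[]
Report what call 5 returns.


$ archive mkfold p=/cruvog/gristin_
[out] ok
$ almanac drift n=-291
[out] 1982-12-24
$ almanac pin d=~it
[out] 1982-12-24
$ shelf keep k=zazil v=~it
[out] -548
$ almanac lunge n=35
[out] 1985-11-24
$ shelf index
[out] [cruka, smibi, zazil]
$ archive inscribe p=/mohi/brin_ind c=gre
[out] created
$ archive peekin p=/mohi
[out] [bizan, brin_ind, stolik/]
$ archive readout p=/mohi/brin_ind
[out] gre
$ shelf census
[out] 3

Answer: 1985-11-24


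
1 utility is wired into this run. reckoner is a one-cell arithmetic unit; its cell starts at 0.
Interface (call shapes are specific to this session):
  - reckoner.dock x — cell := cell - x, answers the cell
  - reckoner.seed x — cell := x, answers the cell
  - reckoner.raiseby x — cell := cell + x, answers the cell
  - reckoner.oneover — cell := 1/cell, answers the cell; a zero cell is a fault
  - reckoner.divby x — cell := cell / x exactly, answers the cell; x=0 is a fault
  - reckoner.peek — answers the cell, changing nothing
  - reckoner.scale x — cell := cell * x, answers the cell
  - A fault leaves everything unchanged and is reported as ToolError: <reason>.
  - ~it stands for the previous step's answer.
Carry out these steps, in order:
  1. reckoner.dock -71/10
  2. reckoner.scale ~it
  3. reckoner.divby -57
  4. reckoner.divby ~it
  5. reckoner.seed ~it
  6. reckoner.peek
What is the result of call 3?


Answer: -5041/5700

Derivation:
>> reckoner.dock(x='-71/10')
<< 71/10
>> reckoner.scale(x='~it')
<< 5041/100
>> reckoner.divby(x='-57')
<< -5041/5700
>> reckoner.divby(x='~it')
<< 1
>> reckoner.seed(x='~it')
<< 1
>> reckoner.peek()
<< 1


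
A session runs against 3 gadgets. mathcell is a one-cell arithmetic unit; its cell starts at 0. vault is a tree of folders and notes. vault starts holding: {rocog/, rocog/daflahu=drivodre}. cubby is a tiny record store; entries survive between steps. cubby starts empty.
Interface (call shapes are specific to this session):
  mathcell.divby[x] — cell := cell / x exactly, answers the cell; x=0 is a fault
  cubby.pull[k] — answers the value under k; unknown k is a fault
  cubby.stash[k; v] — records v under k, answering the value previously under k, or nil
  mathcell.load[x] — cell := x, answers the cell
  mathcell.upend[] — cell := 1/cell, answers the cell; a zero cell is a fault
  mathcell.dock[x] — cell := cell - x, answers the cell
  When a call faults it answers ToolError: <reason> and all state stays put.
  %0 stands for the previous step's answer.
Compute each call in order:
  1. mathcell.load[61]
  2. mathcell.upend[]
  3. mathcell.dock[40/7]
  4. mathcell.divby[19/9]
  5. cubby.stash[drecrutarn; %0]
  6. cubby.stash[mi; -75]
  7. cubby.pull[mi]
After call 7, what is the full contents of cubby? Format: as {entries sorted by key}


Answer: {drecrutarn=-21897/8113, mi=-75}

Derivation:
! 1. mathcell.load(x=61) : 61
! 2. mathcell.upend() : 1/61
! 3. mathcell.dock(x=40/7) : -2433/427
! 4. mathcell.divby(x=19/9) : -21897/8113
! 5. cubby.stash(k=drecrutarn, v=%0) : nil
! 6. cubby.stash(k=mi, v=-75) : nil
! 7. cubby.pull(k=mi) : -75


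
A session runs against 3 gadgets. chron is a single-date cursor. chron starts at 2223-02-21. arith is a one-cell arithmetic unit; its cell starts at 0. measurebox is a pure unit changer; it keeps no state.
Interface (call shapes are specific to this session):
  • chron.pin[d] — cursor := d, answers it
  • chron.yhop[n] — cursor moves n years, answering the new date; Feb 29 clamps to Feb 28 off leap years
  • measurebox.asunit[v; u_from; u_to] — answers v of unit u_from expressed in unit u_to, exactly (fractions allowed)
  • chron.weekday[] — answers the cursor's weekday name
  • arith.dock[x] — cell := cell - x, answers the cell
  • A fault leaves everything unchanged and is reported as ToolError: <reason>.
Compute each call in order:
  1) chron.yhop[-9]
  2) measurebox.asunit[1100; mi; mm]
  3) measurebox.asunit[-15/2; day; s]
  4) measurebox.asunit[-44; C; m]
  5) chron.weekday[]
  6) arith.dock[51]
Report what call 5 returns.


Answer: Monday

Derivation:
# chron.yhop(n→-9) ~> 2214-02-21
# measurebox.asunit(v→1100, u_from→mi, u_to→mm) ~> 1770278400
# measurebox.asunit(v→-15/2, u_from→day, u_to→s) ~> -648000
# measurebox.asunit(v→-44, u_from→C, u_to→m) ~> ToolError: incompatible units
# chron.weekday() ~> Monday
# arith.dock(x→51) ~> -51


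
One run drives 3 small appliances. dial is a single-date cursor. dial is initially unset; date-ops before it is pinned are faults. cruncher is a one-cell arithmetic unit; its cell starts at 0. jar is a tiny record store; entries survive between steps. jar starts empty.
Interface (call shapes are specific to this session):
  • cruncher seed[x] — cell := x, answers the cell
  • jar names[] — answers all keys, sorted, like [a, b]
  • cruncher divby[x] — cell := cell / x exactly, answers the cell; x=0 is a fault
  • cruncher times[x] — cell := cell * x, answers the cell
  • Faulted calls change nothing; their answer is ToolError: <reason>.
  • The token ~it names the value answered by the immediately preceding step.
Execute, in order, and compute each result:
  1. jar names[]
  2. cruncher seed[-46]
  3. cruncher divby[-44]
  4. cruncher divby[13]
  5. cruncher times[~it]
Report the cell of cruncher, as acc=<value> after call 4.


Answer: acc=23/286

Derivation:
-> jar names()
<- []
-> cruncher seed(x: -46)
<- -46
-> cruncher divby(x: -44)
<- 23/22
-> cruncher divby(x: 13)
<- 23/286
-> cruncher times(x: ~it)
<- 529/81796


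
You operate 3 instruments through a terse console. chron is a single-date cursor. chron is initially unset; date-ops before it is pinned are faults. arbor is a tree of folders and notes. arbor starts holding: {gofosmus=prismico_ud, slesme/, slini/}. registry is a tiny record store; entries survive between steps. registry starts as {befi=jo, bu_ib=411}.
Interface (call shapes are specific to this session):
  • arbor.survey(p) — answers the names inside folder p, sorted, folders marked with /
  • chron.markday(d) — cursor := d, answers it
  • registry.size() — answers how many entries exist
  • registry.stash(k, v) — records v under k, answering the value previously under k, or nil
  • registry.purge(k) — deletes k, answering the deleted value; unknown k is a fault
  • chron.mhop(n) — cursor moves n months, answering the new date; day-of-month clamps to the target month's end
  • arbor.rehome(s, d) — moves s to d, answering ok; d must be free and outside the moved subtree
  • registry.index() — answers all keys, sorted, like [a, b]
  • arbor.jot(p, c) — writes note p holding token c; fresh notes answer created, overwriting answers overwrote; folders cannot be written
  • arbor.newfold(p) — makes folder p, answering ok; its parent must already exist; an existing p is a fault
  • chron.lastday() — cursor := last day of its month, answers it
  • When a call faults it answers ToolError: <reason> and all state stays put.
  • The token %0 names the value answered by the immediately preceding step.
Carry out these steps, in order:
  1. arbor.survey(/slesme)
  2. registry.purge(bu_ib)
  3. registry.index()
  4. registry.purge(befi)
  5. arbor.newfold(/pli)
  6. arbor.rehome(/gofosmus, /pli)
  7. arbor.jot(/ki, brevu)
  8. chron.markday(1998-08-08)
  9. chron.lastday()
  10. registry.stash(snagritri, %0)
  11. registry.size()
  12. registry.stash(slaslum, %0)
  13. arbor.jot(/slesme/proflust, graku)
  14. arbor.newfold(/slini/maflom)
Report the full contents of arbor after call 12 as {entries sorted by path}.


Answer: {gofosmus=prismico_ud, ki=brevu, pli/, slesme/, slini/}

Derivation:
>> arbor.survey(p=/slesme)
<< []
>> registry.purge(k=bu_ib)
<< 411
>> registry.index()
<< [befi]
>> registry.purge(k=befi)
<< jo
>> arbor.newfold(p=/pli)
<< ok
>> arbor.rehome(s=/gofosmus, d=/pli)
<< ToolError: exists
>> arbor.jot(p=/ki, c=brevu)
<< created
>> chron.markday(d=1998-08-08)
<< 1998-08-08
>> chron.lastday()
<< 1998-08-31
>> registry.stash(k=snagritri, v=%0)
<< nil
>> registry.size()
<< 1
>> registry.stash(k=slaslum, v=%0)
<< nil
>> arbor.jot(p=/slesme/proflust, c=graku)
<< created
>> arbor.newfold(p=/slini/maflom)
<< ok


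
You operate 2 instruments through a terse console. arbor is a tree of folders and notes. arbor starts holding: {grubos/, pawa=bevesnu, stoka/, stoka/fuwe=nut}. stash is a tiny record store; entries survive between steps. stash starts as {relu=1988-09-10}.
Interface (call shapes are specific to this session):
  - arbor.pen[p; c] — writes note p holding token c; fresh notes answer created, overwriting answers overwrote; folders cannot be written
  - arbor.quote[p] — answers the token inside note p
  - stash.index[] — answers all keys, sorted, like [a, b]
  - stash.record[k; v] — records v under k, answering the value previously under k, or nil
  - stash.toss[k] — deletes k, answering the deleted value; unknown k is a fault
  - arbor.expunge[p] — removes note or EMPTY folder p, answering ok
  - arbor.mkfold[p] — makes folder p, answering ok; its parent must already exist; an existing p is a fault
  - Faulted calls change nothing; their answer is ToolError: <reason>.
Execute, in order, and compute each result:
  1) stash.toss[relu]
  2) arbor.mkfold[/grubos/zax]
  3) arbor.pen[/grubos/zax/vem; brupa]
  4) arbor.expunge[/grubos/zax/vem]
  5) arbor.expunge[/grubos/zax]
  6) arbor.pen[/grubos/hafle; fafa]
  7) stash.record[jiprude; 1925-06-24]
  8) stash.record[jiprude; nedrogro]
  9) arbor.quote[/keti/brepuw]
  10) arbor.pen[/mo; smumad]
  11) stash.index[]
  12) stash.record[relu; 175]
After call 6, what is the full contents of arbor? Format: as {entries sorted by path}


Answer: {grubos/, grubos/hafle=fafa, pawa=bevesnu, stoka/, stoka/fuwe=nut}

Derivation:
# stash.toss(relu) => 1988-09-10
# arbor.mkfold(/grubos/zax) => ok
# arbor.pen(/grubos/zax/vem, brupa) => created
# arbor.expunge(/grubos/zax/vem) => ok
# arbor.expunge(/grubos/zax) => ok
# arbor.pen(/grubos/hafle, fafa) => created
# stash.record(jiprude, 1925-06-24) => nil
# stash.record(jiprude, nedrogro) => 1925-06-24
# arbor.quote(/keti/brepuw) => ToolError: not found
# arbor.pen(/mo, smumad) => created
# stash.index() => [jiprude]
# stash.record(relu, 175) => nil


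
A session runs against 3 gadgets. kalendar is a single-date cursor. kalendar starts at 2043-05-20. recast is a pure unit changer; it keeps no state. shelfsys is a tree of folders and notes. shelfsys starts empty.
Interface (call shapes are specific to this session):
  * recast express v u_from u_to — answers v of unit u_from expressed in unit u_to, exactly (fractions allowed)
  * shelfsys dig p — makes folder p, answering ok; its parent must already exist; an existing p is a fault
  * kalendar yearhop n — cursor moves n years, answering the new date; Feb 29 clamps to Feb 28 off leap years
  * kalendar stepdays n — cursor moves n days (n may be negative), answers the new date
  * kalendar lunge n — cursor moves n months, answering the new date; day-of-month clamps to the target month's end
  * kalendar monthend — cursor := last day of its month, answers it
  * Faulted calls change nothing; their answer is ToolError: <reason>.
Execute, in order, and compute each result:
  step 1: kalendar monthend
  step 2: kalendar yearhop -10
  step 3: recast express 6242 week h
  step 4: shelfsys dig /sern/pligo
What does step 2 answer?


Answer: 2033-05-31

Derivation:
> kalendar monthend
  2043-05-31
> kalendar yearhop n: -10
  2033-05-31
> recast express v: 6242 u_from: week u_to: h
  1048656
> shelfsys dig p: /sern/pligo
  ToolError: no parent


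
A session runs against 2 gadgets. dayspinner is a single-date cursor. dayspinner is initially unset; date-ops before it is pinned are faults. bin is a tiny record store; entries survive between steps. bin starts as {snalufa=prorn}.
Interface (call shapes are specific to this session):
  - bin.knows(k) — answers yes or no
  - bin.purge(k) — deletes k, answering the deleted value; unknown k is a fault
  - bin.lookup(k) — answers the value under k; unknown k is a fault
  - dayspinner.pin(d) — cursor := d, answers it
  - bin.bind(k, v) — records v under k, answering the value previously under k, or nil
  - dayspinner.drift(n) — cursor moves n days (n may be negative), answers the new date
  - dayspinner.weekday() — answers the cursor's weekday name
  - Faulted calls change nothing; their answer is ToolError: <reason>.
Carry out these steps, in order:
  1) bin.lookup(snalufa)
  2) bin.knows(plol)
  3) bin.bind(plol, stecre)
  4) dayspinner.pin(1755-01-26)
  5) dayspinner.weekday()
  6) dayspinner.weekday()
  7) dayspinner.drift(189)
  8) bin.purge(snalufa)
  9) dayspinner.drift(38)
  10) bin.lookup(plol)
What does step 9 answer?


-- bin.lookup(snalufa) -> prorn
-- bin.knows(plol) -> no
-- bin.bind(plol, stecre) -> nil
-- dayspinner.pin(1755-01-26) -> 1755-01-26
-- dayspinner.weekday() -> Sunday
-- dayspinner.weekday() -> Sunday
-- dayspinner.drift(189) -> 1755-08-03
-- bin.purge(snalufa) -> prorn
-- dayspinner.drift(38) -> 1755-09-10
-- bin.lookup(plol) -> stecre

Answer: 1755-09-10


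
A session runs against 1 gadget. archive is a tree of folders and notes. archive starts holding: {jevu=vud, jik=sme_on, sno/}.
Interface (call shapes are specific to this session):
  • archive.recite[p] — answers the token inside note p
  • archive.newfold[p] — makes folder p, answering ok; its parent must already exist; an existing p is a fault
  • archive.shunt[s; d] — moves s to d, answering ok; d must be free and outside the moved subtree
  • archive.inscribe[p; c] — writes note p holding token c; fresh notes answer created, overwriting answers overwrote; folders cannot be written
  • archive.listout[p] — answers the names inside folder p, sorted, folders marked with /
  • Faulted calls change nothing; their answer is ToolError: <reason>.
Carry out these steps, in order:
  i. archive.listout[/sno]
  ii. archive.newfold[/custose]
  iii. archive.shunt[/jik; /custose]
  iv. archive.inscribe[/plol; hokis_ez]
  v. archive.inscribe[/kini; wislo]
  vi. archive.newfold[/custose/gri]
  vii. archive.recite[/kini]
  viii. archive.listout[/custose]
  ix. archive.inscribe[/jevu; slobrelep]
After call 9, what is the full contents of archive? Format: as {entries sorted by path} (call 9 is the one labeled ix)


[in] archive.listout p=/sno
= []
[in] archive.newfold p=/custose
= ok
[in] archive.shunt s=/jik d=/custose
= ToolError: exists
[in] archive.inscribe p=/plol c=hokis_ez
= created
[in] archive.inscribe p=/kini c=wislo
= created
[in] archive.newfold p=/custose/gri
= ok
[in] archive.recite p=/kini
= wislo
[in] archive.listout p=/custose
= [gri/]
[in] archive.inscribe p=/jevu c=slobrelep
= overwrote

Answer: {custose/, custose/gri/, jevu=slobrelep, jik=sme_on, kini=wislo, plol=hokis_ez, sno/}


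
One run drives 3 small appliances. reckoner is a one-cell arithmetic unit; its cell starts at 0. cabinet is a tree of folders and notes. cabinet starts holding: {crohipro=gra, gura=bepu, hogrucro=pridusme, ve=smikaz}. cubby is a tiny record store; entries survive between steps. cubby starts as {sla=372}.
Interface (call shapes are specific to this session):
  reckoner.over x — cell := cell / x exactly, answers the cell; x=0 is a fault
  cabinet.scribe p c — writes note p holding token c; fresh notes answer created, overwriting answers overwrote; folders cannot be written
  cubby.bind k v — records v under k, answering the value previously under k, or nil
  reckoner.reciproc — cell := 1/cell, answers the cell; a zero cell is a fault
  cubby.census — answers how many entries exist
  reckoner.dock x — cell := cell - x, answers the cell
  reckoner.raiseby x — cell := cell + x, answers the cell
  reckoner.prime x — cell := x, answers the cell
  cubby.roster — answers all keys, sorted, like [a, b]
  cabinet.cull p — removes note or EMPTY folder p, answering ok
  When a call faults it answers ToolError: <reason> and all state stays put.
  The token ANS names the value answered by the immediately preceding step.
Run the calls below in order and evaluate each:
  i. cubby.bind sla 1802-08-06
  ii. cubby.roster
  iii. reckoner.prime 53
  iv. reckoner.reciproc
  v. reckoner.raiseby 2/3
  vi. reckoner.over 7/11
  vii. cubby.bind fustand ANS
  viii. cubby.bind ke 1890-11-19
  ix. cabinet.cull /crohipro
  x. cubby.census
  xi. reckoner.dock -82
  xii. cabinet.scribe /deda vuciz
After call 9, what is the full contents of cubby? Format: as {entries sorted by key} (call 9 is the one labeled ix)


·→ bind(k=sla, v=1802-08-06)
·← 372
·→ roster()
·← [sla]
·→ prime(x=53)
·← 53
·→ reciproc()
·← 1/53
·→ raiseby(x=2/3)
·← 109/159
·→ over(x=7/11)
·← 1199/1113
·→ bind(k=fustand, v=ANS)
·← nil
·→ bind(k=ke, v=1890-11-19)
·← nil
·→ cull(p=/crohipro)
·← ok
·→ census()
·← 3
·→ dock(x=-82)
·← 92465/1113
·→ scribe(p=/deda, c=vuciz)
·← created

Answer: {fustand=1199/1113, ke=1890-11-19, sla=1802-08-06}


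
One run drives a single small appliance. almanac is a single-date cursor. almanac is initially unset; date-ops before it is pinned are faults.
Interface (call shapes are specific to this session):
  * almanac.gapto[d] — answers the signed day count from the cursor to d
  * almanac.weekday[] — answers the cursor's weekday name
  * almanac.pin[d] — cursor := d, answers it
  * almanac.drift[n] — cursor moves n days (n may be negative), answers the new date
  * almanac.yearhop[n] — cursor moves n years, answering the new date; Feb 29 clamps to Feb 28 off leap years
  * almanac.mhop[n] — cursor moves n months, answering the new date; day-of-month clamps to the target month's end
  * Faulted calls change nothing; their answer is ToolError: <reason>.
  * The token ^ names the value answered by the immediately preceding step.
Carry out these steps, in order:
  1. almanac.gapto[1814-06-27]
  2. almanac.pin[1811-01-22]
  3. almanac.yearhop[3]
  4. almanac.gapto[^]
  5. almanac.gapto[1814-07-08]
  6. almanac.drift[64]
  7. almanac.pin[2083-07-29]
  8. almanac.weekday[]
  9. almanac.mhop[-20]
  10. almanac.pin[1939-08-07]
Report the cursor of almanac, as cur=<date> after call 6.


Answer: cur=1814-03-27

Derivation:
I call almanac.gapto with 1814-06-27, giving ToolError: no date set.
I call almanac.pin with 1811-01-22, — result: 1811-01-22.
Invoking almanac.yearhop with 3, → 1814-01-22.
Using almanac.gapto with ^: 0.
I call almanac.gapto with 1814-07-08, yielding 167.
Using almanac.drift with 64, and see 1814-03-27.
I invoke almanac.pin with 2083-07-29, → 2083-07-29.
Then almanac.weekday(), and observe Thursday.
Next I call almanac.mhop with -20, — result: 2081-11-29.
Calling almanac.pin with 1939-08-07, → 1939-08-07.


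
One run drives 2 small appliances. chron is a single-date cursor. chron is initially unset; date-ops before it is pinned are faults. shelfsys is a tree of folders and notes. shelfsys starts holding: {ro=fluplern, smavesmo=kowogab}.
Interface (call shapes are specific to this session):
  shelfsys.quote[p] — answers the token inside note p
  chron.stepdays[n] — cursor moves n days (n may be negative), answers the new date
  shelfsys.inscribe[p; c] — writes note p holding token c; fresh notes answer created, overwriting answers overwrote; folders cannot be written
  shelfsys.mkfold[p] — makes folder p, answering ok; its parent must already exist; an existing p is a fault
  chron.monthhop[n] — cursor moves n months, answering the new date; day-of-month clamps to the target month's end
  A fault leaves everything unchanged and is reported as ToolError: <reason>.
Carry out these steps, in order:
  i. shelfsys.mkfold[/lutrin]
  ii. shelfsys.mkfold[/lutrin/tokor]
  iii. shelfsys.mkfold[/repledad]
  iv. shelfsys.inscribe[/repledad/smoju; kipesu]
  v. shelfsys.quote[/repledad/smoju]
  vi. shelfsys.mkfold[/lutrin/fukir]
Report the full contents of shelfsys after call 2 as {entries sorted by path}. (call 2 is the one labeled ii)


Answer: {lutrin/, lutrin/tokor/, ro=fluplern, smavesmo=kowogab}

Derivation:
> shelfsys.mkfold p→/lutrin
= ok
> shelfsys.mkfold p→/lutrin/tokor
= ok
> shelfsys.mkfold p→/repledad
= ok
> shelfsys.inscribe p→/repledad/smoju c→kipesu
= created
> shelfsys.quote p→/repledad/smoju
= kipesu
> shelfsys.mkfold p→/lutrin/fukir
= ok


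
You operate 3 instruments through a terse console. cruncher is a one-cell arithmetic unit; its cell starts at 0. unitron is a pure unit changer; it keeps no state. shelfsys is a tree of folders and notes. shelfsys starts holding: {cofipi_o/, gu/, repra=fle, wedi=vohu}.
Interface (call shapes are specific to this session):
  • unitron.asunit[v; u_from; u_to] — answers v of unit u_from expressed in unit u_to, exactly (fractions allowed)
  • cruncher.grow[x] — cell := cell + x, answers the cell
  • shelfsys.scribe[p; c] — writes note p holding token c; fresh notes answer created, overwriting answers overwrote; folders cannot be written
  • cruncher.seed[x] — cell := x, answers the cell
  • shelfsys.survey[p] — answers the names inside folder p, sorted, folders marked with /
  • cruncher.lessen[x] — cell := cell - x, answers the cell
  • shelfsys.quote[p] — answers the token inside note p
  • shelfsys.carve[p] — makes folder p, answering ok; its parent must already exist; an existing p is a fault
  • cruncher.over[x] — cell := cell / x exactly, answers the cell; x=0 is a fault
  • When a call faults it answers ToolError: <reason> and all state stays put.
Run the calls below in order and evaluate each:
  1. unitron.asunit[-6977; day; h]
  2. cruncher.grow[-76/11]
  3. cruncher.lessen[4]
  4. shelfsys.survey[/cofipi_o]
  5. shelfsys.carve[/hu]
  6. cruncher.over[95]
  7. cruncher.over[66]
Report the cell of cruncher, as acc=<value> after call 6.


Answer: acc=-24/209

Derivation:
I try asunit on -6977, day, h, → -167448.
Now I run grow on -76/11, and get -76/11.
Calling lessen on 4, and observe -120/11.
Now I run survey on /cofipi_o, and see [].
I invoke carve on /hu, and get ok.
Then over on 95, yielding -24/209.
I use over on 66, and see -4/2299.


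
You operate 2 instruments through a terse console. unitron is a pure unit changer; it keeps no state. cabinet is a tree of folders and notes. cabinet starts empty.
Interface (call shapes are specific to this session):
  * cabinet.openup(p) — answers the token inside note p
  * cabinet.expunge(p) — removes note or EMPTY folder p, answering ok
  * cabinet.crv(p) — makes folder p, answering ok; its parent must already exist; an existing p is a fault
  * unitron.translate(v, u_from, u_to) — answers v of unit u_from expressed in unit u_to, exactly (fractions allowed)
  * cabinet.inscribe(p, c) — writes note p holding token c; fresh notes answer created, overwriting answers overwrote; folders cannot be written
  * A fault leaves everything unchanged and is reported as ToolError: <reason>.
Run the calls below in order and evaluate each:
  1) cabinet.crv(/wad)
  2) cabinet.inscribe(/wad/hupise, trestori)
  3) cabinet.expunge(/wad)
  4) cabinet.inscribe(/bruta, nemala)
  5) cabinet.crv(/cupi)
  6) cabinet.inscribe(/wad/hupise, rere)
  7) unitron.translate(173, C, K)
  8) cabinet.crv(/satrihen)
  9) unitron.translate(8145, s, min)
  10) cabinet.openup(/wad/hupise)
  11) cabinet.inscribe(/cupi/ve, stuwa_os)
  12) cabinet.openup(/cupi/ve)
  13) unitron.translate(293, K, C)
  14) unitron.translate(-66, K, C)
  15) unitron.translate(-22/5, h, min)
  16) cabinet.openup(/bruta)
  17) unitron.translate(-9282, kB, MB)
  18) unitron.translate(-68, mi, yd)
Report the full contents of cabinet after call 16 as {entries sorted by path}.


I invoke cabinet.crv passing p=/wad: ok.
Then cabinet.inscribe passing p=/wad/hupise, c=trestori, and observe created.
Invoking cabinet.expunge passing p=/wad, — result: ToolError: not empty.
Now I run cabinet.inscribe passing p=/bruta, c=nemala, giving created.
Using cabinet.crv passing p=/cupi, and see ok.
Next I call cabinet.inscribe passing p=/wad/hupise, c=rere, — result: overwrote.
I try unitron.translate passing v=173, u_from=C, u_to=K, which returns 8923/20.
Calling cabinet.crv passing p=/satrihen, and get ok.
Invoking unitron.translate passing v=8145, u_from=s, u_to=min, and observe 543/4.
Calling cabinet.openup passing p=/wad/hupise, which returns rere.
Then cabinet.inscribe passing p=/cupi/ve, c=stuwa_os: created.
I invoke cabinet.openup passing p=/cupi/ve, and see stuwa_os.
I invoke unitron.translate passing v=293, u_from=K, u_to=C, yielding 397/20.
I try unitron.translate passing v=-66, u_from=K, u_to=C: -6783/20.
I invoke unitron.translate passing v=-22/5, u_from=h, u_to=min, giving -264.
Calling cabinet.openup passing p=/bruta, giving nemala.
Now I run unitron.translate passing v=-9282, u_from=kB, u_to=MB, which returns -4641/500.
I use unitron.translate passing v=-68, u_from=mi, u_to=yd, which returns -119680.

Answer: {bruta=nemala, cupi/, cupi/ve=stuwa_os, satrihen/, wad/, wad/hupise=rere}
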